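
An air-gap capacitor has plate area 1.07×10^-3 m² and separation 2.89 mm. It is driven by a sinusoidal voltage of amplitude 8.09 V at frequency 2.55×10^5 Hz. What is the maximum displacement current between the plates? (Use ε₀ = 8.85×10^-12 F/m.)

(dE/dt)_max = V₀ω/d = 4.484×10^9 V/(m·s); ω = 2πf = 1.602×10^6 rad/s.
I_d,max = ε₀ A (dE/dt)_max = (8.85×10^-12)(1.07×10^-3)(4.484×10^9) = 4.25×10^-5 A.

4.25×10^-5 A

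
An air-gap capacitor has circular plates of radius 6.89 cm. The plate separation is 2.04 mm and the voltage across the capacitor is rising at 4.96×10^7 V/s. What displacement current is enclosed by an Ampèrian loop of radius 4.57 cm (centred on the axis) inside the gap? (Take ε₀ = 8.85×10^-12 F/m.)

dE/dt = (dV/dt)/d = 2.431×10^10 V/(m·s); I_d = ε₀(πR²)(dE/dt) = (8.85×10^-12)(0.01491)(2.431×10^10) = 3.208×10^-3 A.
The field is uniform, so I_d,enc = I_d (r/R)² = (3.208×10^-3)(4.57/6.89)² = 1.41×10^-3 A.

1.41×10^-3 A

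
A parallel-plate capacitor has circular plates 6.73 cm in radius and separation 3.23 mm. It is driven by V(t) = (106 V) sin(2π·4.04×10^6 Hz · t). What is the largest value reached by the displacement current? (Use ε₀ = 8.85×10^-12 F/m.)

0.105 A

The displacement current equals the conduction current C dV/dt, which peaks at C V₀ ω.
With C = ε₀A/d = (8.85×10^-12)(0.01423)/(3.23×10^-3) = 3.899×10^-11 F and ω = 2πf = 2.538×10^7 rad/s, I_d,max = (3.899×10^-11)(106)(2.538×10^7) = 0.105 A.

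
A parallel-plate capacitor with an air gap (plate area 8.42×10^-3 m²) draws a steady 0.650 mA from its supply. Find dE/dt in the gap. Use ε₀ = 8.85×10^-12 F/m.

8.72×10^9 V/(m·s)

Charge continuity gives I_d = I = 6.50×10^-4 A between the plates.
Inverting I_d = ε₀ A dE/dt gives dE/dt = 6.50×10^-4 / (8.85×10^-12 · 8.42×10^-3) = 8.72×10^9 V/(m·s).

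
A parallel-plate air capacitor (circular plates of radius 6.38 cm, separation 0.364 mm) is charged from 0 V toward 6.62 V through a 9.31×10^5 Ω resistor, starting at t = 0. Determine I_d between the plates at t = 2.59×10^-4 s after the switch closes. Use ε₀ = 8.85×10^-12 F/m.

2.91×10^-6 A

C = ε₀A/d = (8.85×10^-12)(0.01279)/(3.64×10^-4) = 3.110×10^-10 F, so τ = RC = 2.895×10^-4 s.
The conduction current is I(t) = (V₀/R) e^(−t/τ), and the displacement current between the plates equals it.
t/τ = 0.8946; I_d = (6.62/9.31×10^5) · e^(−0.8946) = (7.111×10^-6)(0.4088) = 2.91×10^-6 A.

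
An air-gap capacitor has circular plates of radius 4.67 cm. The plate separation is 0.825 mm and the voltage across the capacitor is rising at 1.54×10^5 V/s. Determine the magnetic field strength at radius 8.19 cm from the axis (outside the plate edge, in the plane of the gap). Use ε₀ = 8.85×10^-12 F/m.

I_d = C dV/dt with C = ε₀πR²/d = 7.349×10^-11 F, so I_d = (7.349×10^-11)(1.54×10^5) = 1.132×10^-5 A.
For r ≥ R the full I_d is enclosed: B = μ₀ I_d/(2πr) = (4π×10^-7)(1.132×10^-5)/(2π·0.0819) = 2.76×10^-11 T.

2.76×10^-11 T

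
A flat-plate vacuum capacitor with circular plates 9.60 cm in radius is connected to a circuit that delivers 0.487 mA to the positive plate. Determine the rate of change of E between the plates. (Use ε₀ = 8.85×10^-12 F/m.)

Charge continuity gives I_d = I = 4.87×10^-4 A between the plates.
Then dE/dt = I_d/(ε₀A) = 1.90×10^9 V/(m·s).

1.90×10^9 V/(m·s)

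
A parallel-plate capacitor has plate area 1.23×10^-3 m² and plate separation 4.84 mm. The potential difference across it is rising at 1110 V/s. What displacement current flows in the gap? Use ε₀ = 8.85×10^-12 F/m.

The displacement current equals the charging current C dV/dt. With C = ε₀A/d = (8.85×10^-12)(1.23×10^-3)/(4.84×10^-3) = 2.249×10^-12 F, I_d = (2.249×10^-12)(1110) = 2.50×10^-9 A.

2.50×10^-9 A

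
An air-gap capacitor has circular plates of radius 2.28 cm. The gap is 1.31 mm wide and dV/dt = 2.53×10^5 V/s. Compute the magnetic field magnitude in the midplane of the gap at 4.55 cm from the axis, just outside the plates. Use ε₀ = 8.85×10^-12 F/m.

dE/dt = (dV/dt)/d = 1.931×10^8 V/(m·s); I_d = ε₀(πR²)(dE/dt) = (8.85×10^-12)(1.633×10^-3)(1.931×10^8) = 2.791×10^-6 A.
With r > R the enclosed displacement current is the full I_d; B = μ₀ I_d / (2πr) = 1.23×10^-11 T.

1.23×10^-11 T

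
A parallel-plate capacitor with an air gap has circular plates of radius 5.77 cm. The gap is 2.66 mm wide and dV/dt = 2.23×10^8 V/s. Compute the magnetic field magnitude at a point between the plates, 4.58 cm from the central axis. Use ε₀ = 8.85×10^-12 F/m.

2.14×10^-8 T

With E = V/d, dE/dt = 8.383×10^10 V/(m·s) and πR² = 0.01046 m², giving I_d = ε₀ πR² dE/dt = 7.760×10^-3 A.
An Ampèrian loop of radius r encloses a fraction (r/R)² of I_d. Then B·2πr = μ₀ I_d (r/R)², giving B = μ₀ I_d r/(2πR²) = 2.14×10^-8 T.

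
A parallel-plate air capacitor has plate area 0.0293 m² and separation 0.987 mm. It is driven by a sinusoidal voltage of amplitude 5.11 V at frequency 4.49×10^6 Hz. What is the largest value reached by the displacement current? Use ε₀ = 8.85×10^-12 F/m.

0.0379 A

(dE/dt)_max = V₀ω/d = 1.461×10^11 V/(m·s); ω = 2πf = 2.821×10^7 rad/s.
I_d,max = ε₀ A (dE/dt)_max = (8.85×10^-12)(0.0293)(1.461×10^11) = 0.0379 A.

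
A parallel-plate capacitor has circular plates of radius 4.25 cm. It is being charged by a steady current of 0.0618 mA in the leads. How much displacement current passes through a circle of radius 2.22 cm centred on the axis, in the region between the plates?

1.69×10^-5 A

Between the plates the displacement current equals the wire current: I_d = 0.0618 mA = 6.18×10^-5 A.
Through an area πr² the displacement current is I_d·(πr²/πR²) = I_d (r/R)² = 1.69×10^-5 A.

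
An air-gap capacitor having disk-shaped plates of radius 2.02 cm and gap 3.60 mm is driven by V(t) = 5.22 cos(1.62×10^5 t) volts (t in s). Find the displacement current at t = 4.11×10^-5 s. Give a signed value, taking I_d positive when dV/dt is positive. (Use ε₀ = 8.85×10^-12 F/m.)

dE/dt = (V₀ω/d)·−sin(ωt) with ωt = 6.6582 rad: (5.22)(1.62×10^5)(-0.3663)/(3.60×10^-3) = -8.604×10^7 V/(m·s).
I_d = ε₀ A dE/dt = (8.85×10^-12)(1.282×10^-3)(-8.604×10^7) = -9.76×10^-7 A.

-9.76×10^-7 A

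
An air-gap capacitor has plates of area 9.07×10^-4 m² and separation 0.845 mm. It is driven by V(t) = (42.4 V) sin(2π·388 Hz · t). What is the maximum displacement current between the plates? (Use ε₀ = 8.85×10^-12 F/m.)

9.82×10^-7 A

The displacement current equals the conduction current C dV/dt, which peaks at C V₀ ω.
With C = ε₀A/d = (8.85×10^-12)(9.07×10^-4)/(8.45×10^-4) = 9.499×10^-12 F and ω = 2πf = 2438 rad/s, I_d,max = (9.499×10^-12)(42.4)(2438) = 9.82×10^-7 A.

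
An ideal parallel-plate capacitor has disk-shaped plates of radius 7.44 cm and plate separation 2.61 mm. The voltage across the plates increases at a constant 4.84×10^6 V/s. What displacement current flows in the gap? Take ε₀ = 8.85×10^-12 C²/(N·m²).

The field between the plates is E = V/d, so dE/dt = (4.84×10^6)/(2.61×10^-3 m) = 1.854×10^9 V/(m·s).
I_d = ε₀ A (dE/dt) = (8.85×10^-12)(0.01739)(1.854×10^9) = 2.85×10^-4 A.

2.85×10^-4 A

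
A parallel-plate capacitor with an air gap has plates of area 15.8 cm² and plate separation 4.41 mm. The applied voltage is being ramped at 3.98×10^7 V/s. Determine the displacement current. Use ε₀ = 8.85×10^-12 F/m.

The displacement current equals the charging current C dV/dt. With C = ε₀A/d = (8.85×10^-12)(1.58×10^-3)/(4.41×10^-3) = 3.171×10^-12 F, I_d = (3.171×10^-12)(3.98×10^7) = 1.26×10^-4 A.

1.26×10^-4 A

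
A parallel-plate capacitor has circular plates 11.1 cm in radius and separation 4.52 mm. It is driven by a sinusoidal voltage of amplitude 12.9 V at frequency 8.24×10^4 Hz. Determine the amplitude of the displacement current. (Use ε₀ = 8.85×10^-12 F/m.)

(dE/dt)_max = V₀ω/d = 1.478×10^9 V/(m·s); ω = 2πf = 5.177×10^5 rad/s.
I_d,max = ε₀ A (dE/dt)_max = (8.85×10^-12)(0.03871)(1.478×10^9) = 5.06×10^-4 A.

5.06×10^-4 A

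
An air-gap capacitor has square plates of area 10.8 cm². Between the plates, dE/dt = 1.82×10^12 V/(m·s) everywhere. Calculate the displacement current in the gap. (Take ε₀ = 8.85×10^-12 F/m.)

0.0174 A

The displacement current is ε₀ times dΦ_E/dt = ε₀ A dE/dt = (8.85×10^-12)(1.08×10^-3)(1.82×10^12) = 0.0174 A.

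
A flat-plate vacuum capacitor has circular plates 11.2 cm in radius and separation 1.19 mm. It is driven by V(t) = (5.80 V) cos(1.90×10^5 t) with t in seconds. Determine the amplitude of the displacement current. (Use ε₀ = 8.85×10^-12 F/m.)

C = ε₀A/d = (8.85×10^-12)(0.03941)/(1.19×10^-3) = 2.931×10^-10 F; ω = 1.90×10^5 rad/s.
I_d = C dV/dt, so |I_d|_max = C V₀ ω = (2.931×10^-10)(5.80)(1.90×10^5) = 3.23×10^-4 A.

3.23×10^-4 A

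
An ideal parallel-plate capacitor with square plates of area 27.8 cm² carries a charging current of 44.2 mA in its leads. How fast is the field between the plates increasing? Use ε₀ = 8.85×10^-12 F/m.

1.80×10^12 V/(m·s)

Charge continuity gives I_d = I = 0.0442 A between the plates.
Then dE/dt = I_d/(ε₀A) = 1.80×10^12 V/(m·s).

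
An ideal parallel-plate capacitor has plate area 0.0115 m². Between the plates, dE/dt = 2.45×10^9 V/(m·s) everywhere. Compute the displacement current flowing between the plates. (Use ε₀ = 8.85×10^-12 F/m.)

2.49×10^-4 A

I_d = ε₀ A (dE/dt) = (8.85×10^-12)(0.0115 m²)(2.45×10^9) = 2.49×10^-4 A.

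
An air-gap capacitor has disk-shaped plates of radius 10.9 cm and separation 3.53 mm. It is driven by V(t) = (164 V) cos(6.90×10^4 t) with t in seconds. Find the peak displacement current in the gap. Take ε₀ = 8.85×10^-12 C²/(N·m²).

(dE/dt)_max = V₀ω/d = 3.206×10^9 V/(m·s); ω = 6.90×10^4 rad/s.
I_d,max = ε₀ A (dE/dt)_max = (8.85×10^-12)(0.03733)(3.206×10^9) = 1.06×10^-3 A.

1.06×10^-3 A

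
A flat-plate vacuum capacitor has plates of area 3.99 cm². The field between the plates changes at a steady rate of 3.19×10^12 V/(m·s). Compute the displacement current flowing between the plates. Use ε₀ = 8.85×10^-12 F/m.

The displacement current is ε₀ times dΦ_E/dt = ε₀ A dE/dt = (8.85×10^-12)(3.99×10^-4)(3.19×10^12) = 0.0113 A.

0.0113 A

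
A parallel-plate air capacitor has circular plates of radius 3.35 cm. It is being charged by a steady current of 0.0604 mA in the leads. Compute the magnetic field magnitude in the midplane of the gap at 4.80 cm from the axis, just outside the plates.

2.52×10^-10 T

By continuity the displacement current in the gap matches the conduction current: I_d = 6.04×10^-5 A.
For r ≥ R the full I_d is enclosed: B = μ₀ I_d/(2πr) = (4π×10^-7)(6.04×10^-5)/(2π·0.0480) = 2.52×10^-10 T.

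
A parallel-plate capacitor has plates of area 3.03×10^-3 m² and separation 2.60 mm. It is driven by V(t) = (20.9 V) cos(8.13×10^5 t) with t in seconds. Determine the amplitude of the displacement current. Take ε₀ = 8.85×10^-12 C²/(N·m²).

C = ε₀A/d = (8.85×10^-12)(3.03×10^-3)/(2.60×10^-3) = 1.031×10^-11 F; ω = 8.13×10^5 rad/s.
I_d = C dV/dt, so |I_d|_max = C V₀ ω = (1.031×10^-11)(20.9)(8.13×10^5) = 1.75×10^-4 A.

1.75×10^-4 A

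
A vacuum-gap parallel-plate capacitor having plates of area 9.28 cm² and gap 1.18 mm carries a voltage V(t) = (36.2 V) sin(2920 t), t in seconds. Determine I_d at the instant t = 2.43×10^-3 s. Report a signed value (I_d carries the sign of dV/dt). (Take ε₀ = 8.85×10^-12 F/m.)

C = ε₀A/d = (8.85×10^-12)(9.28×10^-4)/(1.18×10^-3) = 6.960×10^-12 F. dV/dt = V₀ω·cos(ωt); at ωt = 7.0956 rad this factor is 0.6877.
I_d = C dV/dt = (6.960×10^-12)(36.2)(2920)(0.6877) = 5.06×10^-7 A.

5.06×10^-7 A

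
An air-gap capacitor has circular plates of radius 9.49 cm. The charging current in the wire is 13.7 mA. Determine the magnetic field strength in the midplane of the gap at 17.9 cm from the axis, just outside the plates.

Between the plates the displacement current equals the wire current: I_d = 13.7 mA = 0.0137 A.
With r > R the enclosed displacement current is the full I_d; B = μ₀ I_d / (2πr) = 1.53×10^-8 T.

1.53×10^-8 T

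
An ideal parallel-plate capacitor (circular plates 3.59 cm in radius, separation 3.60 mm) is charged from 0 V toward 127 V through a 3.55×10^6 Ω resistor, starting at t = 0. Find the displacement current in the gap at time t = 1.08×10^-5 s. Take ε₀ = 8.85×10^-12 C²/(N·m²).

C = ε₀A/d = (8.85×10^-12)(4.049×10^-3)/(3.60×10^-3) = 9.954×10^-12 F and τ = RC = 3.534×10^-5 s. I_d in the gap equals the RC charging current.
I_d(t) = (V₀/R) e^(−t/τ) = 3.577×10^-5 · e^(−0.3056) = 2.64×10^-5 A.

2.64×10^-5 A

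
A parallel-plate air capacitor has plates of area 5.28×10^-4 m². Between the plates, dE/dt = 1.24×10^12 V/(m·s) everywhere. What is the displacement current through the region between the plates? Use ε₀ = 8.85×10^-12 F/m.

I_d = ε₀ A (dE/dt) = (8.85×10^-12)(5.28×10^-4 m²)(1.24×10^12) = 5.79×10^-3 A.

5.79×10^-3 A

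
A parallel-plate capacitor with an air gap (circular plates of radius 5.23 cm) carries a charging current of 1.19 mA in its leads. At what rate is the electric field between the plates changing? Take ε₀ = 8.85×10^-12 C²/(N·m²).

1.56×10^10 V/(m·s)

By continuity, I_d in the gap equals the 1.19 mA flowing in the wire.
Since I_d = ε₀ A dE/dt, dE/dt = I_d/(ε₀A) = (1.19×10^-3)/((8.85×10^-12)(8.593×10^-3)) = 1.56×10^10 V/(m·s).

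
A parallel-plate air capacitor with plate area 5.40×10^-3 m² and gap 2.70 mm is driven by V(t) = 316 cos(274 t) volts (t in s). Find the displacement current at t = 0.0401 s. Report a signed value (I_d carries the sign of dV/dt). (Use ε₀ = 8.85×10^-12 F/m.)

C = ε₀A/d = (8.85×10^-12)(5.40×10^-3)/(2.70×10^-3) = 1.770×10^-11 F. dV/dt = V₀ω·−sin(ωt); at ωt = 10.9874 rad this factor is 1.000.
I_d = C dV/dt = (1.770×10^-11)(316)(274)(1.000) = 1.53×10^-6 A.

1.53×10^-6 A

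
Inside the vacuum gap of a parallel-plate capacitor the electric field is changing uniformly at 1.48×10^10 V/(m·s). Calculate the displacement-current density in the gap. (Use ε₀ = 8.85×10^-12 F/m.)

0.131 A/m²

J_d = ε₀ ∂E/∂t, so J_d = 0.131 A/m².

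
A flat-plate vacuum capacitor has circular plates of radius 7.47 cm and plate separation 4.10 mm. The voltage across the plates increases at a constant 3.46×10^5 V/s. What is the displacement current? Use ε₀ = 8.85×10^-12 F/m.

1.31×10^-5 A

E = V/d so dE/dt = (dV/dt)/d = 8.439×10^7 V/(m·s), and I_d = ε₀ A dE/dt = (8.85×10^-12)(0.01753)(8.439×10^7) = 1.31×10^-5 A.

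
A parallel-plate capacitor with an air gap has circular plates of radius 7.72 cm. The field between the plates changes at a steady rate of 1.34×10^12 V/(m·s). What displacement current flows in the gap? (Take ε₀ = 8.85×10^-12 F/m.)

0.222 A

The displacement current is ε₀ times dΦ_E/dt = ε₀ A dE/dt = (8.85×10^-12)(0.01872)(1.34×10^12) = 0.222 A.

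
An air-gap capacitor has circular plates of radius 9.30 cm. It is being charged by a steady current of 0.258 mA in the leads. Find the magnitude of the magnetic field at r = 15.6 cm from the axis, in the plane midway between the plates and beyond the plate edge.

Between the plates the displacement current equals the wire current: I_d = 0.258 mA = 2.58×10^-4 A.
Outside the plates the loop encloses all of I_d, so B·2πr = μ₀ I_d and B = 3.31×10^-10 T.

3.31×10^-10 T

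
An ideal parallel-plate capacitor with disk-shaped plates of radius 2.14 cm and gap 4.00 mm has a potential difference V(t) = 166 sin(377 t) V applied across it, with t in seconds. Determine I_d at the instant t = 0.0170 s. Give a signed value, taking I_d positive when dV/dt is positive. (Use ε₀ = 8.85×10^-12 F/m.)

dE/dt = (V₀ω/d)·cos(ωt) with ωt = 6.409 rad: (166)(377)(0.9921)/(4.00×10^-3) = 1.552×10^7 V/(m·s).
I_d = ε₀ A dE/dt = (8.85×10^-12)(1.439×10^-3)(1.552×10^7) = 1.98×10^-7 A.

1.98×10^-7 A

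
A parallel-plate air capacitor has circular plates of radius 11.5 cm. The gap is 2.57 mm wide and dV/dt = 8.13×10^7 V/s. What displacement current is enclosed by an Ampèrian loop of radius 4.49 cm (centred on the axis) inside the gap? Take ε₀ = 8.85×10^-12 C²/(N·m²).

1.77×10^-3 A

With E = V/d, dE/dt = 3.163×10^10 V/(m·s) and πR² = 0.04155 m², giving I_d = ε₀ πR² dE/dt = 0.01163 A.
Since J_d is uniform, the enclosed fraction is (r/R)² = 0.1524, giving I_d,enc = 1.77×10^-3 A.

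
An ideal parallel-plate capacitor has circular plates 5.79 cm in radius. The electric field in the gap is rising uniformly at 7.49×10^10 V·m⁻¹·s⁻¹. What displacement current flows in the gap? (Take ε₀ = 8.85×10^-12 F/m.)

With a uniform field, Φ_E = EA, so I_d = ε₀ A dE/dt = 6.98×10^-3 A.

6.98×10^-3 A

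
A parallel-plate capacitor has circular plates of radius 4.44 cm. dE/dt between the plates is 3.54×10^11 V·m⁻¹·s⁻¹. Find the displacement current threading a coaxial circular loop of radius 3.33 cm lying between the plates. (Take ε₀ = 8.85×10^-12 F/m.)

0.0109 A

I_d = ε₀ dΦ_E/dt = ε₀ πR² (dE/dt) = (8.85×10^-12)(6.193×10^-3)(3.54×10^11) = 0.01940 A through the full plate area.
Through an area πr² the displacement current is I_d·(πr²/πR²) = I_d (r/R)² = 0.0109 A.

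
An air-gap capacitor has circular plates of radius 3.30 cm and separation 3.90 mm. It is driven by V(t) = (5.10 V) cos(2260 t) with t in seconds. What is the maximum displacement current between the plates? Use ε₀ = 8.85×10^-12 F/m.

C = ε₀A/d = (8.85×10^-12)(3.421×10^-3)/(3.90×10^-3) = 7.763×10^-12 F; ω = 2260 rad/s.
I_d = C dV/dt, so |I_d|_max = C V₀ ω = (7.763×10^-12)(5.10)(2260) = 8.95×10^-8 A.

8.95×10^-8 A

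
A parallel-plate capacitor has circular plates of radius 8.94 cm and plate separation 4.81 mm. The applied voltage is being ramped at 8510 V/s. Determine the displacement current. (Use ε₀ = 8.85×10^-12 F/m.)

The displacement current equals the charging current C dV/dt. With C = ε₀A/d = (8.85×10^-12)(0.02511)/(4.81×10^-3) = 4.620×10^-11 F, I_d = (4.620×10^-11)(8510) = 3.93×10^-7 A.

3.93×10^-7 A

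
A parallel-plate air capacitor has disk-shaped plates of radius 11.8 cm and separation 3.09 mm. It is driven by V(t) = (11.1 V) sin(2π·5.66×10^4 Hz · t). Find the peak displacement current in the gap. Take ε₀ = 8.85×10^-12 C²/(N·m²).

C = ε₀A/d = (8.85×10^-12)(0.04374)/(3.09×10^-3) = 1.253×10^-10 F; ω = 2πf = 3.556×10^5 rad/s.
I_d = C dV/dt, so |I_d|_max = C V₀ ω = (1.253×10^-10)(11.1)(3.556×10^5) = 4.95×10^-4 A.

4.95×10^-4 A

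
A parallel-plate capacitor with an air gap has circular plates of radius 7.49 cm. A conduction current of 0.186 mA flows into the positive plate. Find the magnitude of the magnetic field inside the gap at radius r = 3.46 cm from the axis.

2.29×10^-10 T

By continuity the displacement current in the gap matches the conduction current: I_d = 1.86×10^-4 A.
An Ampèrian loop of radius r encloses a fraction (r/R)² of I_d. Then B·2πr = μ₀ I_d (r/R)², giving B = μ₀ I_d r/(2πR²) = 2.29×10^-10 T.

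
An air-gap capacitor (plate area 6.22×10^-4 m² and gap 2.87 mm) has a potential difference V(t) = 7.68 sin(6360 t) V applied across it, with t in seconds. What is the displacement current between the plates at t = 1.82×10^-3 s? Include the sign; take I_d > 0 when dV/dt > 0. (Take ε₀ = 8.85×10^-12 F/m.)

5.13×10^-8 A

dE/dt = (V₀ω/d)·cos(ωt) with ωt = 11.5752 rad: (7.68)(6360)(0.5477)/(2.87×10^-3) = 9.321×10^6 V/(m·s).
I_d = ε₀ A dE/dt = (8.85×10^-12)(6.22×10^-4)(9.321×10^6) = 5.13×10^-8 A.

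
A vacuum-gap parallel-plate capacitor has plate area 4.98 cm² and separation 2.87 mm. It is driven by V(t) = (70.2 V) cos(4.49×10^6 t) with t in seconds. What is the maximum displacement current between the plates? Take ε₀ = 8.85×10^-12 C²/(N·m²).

C = ε₀A/d = (8.85×10^-12)(4.98×10^-4)/(2.87×10^-3) = 1.536×10^-12 F; ω = 4.49×10^6 rad/s.
I_d = C dV/dt, so |I_d|_max = C V₀ ω = (1.536×10^-12)(70.2)(4.49×10^6) = 4.84×10^-4 A.

4.84×10^-4 A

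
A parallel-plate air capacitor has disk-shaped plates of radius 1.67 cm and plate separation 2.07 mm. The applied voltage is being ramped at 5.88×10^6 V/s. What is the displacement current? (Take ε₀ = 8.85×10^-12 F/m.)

The displacement current equals the charging current C dV/dt. With C = ε₀A/d = (8.85×10^-12)(8.762×10^-4)/(2.07×10^-3) = 3.746×10^-12 F, I_d = (3.746×10^-12)(5.88×10^6) = 2.20×10^-5 A.

2.20×10^-5 A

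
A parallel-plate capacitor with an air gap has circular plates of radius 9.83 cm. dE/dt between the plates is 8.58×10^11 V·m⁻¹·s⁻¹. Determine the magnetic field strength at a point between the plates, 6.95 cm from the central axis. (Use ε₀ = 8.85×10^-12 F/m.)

3.32×10^-7 T

I_d = ε₀ dΦ_E/dt = ε₀ πR² (dE/dt) = (8.85×10^-12)(0.03036)(8.58×10^11) = 0.2305 A through the full plate area.
∮B·dl = μ₀ I_d,enc with I_d,enc = I_d r²/R² = 0.1152 A; so B = μ₀ I_d,enc/(2πr) = 3.32×10^-7 T.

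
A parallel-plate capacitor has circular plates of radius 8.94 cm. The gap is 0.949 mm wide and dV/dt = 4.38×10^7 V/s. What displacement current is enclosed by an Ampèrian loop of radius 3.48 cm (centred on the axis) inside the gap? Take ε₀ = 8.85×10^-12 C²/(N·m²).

With E = V/d, dE/dt = 4.615×10^10 V/(m·s) and πR² = 0.02511 m², giving I_d = ε₀ πR² dE/dt = 0.01026 A.
Through an area πr² the displacement current is I_d·(πr²/πR²) = I_d (r/R)² = 1.55×10^-3 A.

1.55×10^-3 A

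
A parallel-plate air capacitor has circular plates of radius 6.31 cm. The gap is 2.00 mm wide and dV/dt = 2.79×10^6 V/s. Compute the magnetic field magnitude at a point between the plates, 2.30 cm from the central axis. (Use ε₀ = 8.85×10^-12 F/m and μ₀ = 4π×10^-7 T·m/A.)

1.78×10^-10 T

I_d = C dV/dt with C = ε₀πR²/d = 5.536×10^-11 F, so I_d = (5.536×10^-11)(2.79×10^6) = 1.545×10^-4 A.
An Ampèrian loop of radius r encloses a fraction (r/R)² of I_d. Then B·2πr = μ₀ I_d (r/R)², giving B = μ₀ I_d r/(2πR²) = 1.78×10^-10 T.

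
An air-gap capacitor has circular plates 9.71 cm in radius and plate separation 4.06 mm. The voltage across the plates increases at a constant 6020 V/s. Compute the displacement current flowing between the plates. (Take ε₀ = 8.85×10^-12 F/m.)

E = V/d so dE/dt = (dV/dt)/d = 1.483×10^6 V/(m·s), and I_d = ε₀ A dE/dt = (8.85×10^-12)(0.02962)(1.483×10^6) = 3.89×10^-7 A.

3.89×10^-7 A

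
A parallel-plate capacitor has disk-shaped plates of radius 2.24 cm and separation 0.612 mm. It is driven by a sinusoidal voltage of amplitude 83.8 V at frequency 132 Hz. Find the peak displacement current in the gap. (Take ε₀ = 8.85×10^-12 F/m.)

1.58×10^-6 A

(dE/dt)_max = V₀ω/d = 1.136×10^8 V/(m·s); ω = 2πf = 829.4 rad/s.
I_d,max = ε₀ A (dE/dt)_max = (8.85×10^-12)(1.576×10^-3)(1.136×10^8) = 1.58×10^-6 A.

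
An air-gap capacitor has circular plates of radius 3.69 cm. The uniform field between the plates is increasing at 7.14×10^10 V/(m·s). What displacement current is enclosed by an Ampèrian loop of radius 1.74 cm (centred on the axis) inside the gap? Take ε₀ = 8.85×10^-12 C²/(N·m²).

6.01×10^-4 A

I_d = ε₀ dΦ_E/dt = ε₀ πR² (dE/dt) = (8.85×10^-12)(4.278×10^-3)(7.14×10^10) = 2.703×10^-3 A through the full plate area.
Through an area πr² the displacement current is I_d·(πr²/πR²) = I_d (r/R)² = 6.01×10^-4 A.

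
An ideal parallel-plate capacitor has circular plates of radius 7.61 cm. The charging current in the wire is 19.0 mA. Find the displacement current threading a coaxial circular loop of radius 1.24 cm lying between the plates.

5.04×10^-4 A

No conduction current crosses the gap, so I_d there equals the 0.0190 A in the leads.
Since J_d is uniform, the enclosed fraction is (r/R)² = 0.02655, giving I_d,enc = 5.04×10^-4 A.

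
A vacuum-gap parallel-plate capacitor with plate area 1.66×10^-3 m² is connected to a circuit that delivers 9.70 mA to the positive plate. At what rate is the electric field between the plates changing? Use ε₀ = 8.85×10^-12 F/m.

6.60×10^11 V/(m·s)

Charge continuity gives I_d = I = 9.70×10^-3 A between the plates.
Then dE/dt = I_d/(ε₀A) = 6.60×10^11 V/(m·s).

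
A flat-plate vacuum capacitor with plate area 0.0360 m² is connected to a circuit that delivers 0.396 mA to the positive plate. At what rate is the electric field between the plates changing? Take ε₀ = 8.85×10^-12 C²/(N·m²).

By continuity, I_d in the gap equals the 0.396 mA flowing in the wire.
Since I_d = ε₀ A dE/dt, dE/dt = I_d/(ε₀A) = (3.96×10^-4)/((8.85×10^-12)(0.0360)) = 1.24×10^9 V/(m·s).

1.24×10^9 V/(m·s)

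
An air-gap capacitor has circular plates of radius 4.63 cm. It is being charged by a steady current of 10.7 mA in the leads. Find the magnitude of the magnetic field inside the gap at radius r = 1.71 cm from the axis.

1.71×10^-8 T

Between the plates the displacement current equals the wire current: I_d = 10.7 mA = 0.0107 A.
An Ampèrian loop of radius r encloses a fraction (r/R)² of I_d. Then B·2πr = μ₀ I_d (r/R)², giving B = μ₀ I_d r/(2πR²) = 1.71×10^-8 T.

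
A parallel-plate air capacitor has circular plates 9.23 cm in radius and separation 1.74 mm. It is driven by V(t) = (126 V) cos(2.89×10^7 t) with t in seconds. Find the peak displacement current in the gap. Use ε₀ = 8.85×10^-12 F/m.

0.496 A

The displacement current equals the conduction current C dV/dt, which peaks at C V₀ ω.
With C = ε₀A/d = (8.85×10^-12)(0.02676)/(1.74×10^-3) = 1.361×10^-10 F and ω = 2.89×10^7 rad/s, I_d,max = (1.361×10^-10)(126)(2.89×10^7) = 0.496 A.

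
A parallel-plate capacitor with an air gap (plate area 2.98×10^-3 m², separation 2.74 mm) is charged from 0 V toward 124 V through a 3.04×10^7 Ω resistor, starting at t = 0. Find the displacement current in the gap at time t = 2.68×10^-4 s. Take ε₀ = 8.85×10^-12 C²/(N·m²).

With C = ε₀A/d = (8.85×10^-12)(2.98×10^-3)/(2.74×10^-3) = 9.625×10^-12 F, the time constant is τ = RC = 2.926×10^-4 s, so t/τ = 0.9159 and e^(−t/τ) = 0.4002.
I_d = I_cond = (V₀/R) e^(−t/τ) = (4.079×10^-6)(0.4002) = 1.63×10^-6 A.

1.63×10^-6 A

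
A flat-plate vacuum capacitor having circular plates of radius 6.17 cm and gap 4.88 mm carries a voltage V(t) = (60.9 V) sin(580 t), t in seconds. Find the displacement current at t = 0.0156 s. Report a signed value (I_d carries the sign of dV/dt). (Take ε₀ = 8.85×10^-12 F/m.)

dV/dt = (60.9)(580)·cos(9.048) = -3.284×10^4 V/s.
I_d = C dV/dt with C = ε₀A/d = (8.85×10^-12)(0.01196)/(4.88×10^-3) = 2.169×10^-11 F, so I_d = (2.169×10^-11)(-3.284×10^4) = -7.12×10^-7 A.

-7.12×10^-7 A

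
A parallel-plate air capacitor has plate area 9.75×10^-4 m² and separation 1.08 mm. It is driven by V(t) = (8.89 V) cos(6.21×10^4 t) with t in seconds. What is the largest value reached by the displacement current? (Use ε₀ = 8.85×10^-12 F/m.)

4.41×10^-6 A

C = ε₀A/d = (8.85×10^-12)(9.75×10^-4)/(1.08×10^-3) = 7.990×10^-12 F; ω = 6.21×10^4 rad/s.
I_d = C dV/dt, so |I_d|_max = C V₀ ω = (7.990×10^-12)(8.89)(6.21×10^4) = 4.41×10^-6 A.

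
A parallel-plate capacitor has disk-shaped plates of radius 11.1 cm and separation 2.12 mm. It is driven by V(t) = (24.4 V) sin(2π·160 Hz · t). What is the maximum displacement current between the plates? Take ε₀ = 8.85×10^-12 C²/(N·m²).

3.96×10^-6 A

The displacement current equals the conduction current C dV/dt, which peaks at C V₀ ω.
With C = ε₀A/d = (8.85×10^-12)(0.03871)/(2.12×10^-3) = 1.616×10^-10 F and ω = 2πf = 1005 rad/s, I_d,max = (1.616×10^-10)(24.4)(1005) = 3.96×10^-6 A.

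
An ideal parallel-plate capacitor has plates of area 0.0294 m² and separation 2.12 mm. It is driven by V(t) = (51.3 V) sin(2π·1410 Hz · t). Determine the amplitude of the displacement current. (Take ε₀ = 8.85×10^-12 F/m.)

5.58×10^-5 A

(dE/dt)_max = V₀ω/d = 2.144×10^8 V/(m·s); ω = 2πf = 8859 rad/s.
I_d,max = ε₀ A (dE/dt)_max = (8.85×10^-12)(0.0294)(2.144×10^8) = 5.58×10^-5 A.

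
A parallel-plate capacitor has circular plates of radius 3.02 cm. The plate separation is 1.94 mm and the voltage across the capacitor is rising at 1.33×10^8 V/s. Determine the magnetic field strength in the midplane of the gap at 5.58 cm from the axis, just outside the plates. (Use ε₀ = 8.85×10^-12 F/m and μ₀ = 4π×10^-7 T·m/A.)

6.23×10^-9 T

I_d = C dV/dt with C = ε₀πR²/d = 1.307×10^-11 F, so I_d = (1.307×10^-11)(1.33×10^8) = 1.738×10^-3 A.
Outside the plates the loop encloses all of I_d, so B·2πr = μ₀ I_d and B = 6.23×10^-9 T.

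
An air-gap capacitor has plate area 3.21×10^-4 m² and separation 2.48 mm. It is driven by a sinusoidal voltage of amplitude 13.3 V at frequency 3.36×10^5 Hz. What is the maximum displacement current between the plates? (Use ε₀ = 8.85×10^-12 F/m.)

3.22×10^-5 A

(dE/dt)_max = V₀ω/d = 1.132×10^10 V/(m·s); ω = 2πf = 2.111×10^6 rad/s.
I_d,max = ε₀ A (dE/dt)_max = (8.85×10^-12)(3.21×10^-4)(1.132×10^10) = 3.22×10^-5 A.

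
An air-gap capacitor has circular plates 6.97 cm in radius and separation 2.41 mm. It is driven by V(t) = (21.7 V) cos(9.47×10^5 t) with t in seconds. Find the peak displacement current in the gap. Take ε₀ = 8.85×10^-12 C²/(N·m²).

1.15×10^-3 A

The displacement current equals the conduction current C dV/dt, which peaks at C V₀ ω.
With C = ε₀A/d = (8.85×10^-12)(0.01526)/(2.41×10^-3) = 5.604×10^-11 F and ω = 9.47×10^5 rad/s, I_d,max = (5.604×10^-11)(21.7)(9.47×10^5) = 1.15×10^-3 A.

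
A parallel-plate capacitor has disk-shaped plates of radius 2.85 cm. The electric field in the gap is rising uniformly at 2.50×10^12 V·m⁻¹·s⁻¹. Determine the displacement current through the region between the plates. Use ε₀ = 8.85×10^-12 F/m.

0.0565 A

The displacement current is ε₀ times dΦ_E/dt = ε₀ A dE/dt = (8.85×10^-12)(2.552×10^-3)(2.50×10^12) = 0.0565 A.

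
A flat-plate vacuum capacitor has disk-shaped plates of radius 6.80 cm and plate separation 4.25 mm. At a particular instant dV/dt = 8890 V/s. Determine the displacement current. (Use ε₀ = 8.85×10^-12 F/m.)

The displacement current equals the charging current C dV/dt. With C = ε₀A/d = (8.85×10^-12)(0.01453)/(4.25×10^-3) = 3.026×10^-11 F, I_d = (3.026×10^-11)(8890) = 2.69×10^-7 A.

2.69×10^-7 A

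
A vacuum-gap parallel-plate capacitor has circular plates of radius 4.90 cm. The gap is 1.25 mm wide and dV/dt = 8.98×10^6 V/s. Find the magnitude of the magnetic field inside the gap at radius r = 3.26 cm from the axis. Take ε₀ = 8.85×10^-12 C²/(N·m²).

1.30×10^-9 T

dE/dt = (dV/dt)/d = 7.184×10^9 V/(m·s); I_d = ε₀(πR²)(dE/dt) = (8.85×10^-12)(7.543×10^-3)(7.184×10^9) = 4.796×10^-4 A.
An Ampèrian loop of radius r encloses a fraction (r/R)² of I_d. Then B·2πr = μ₀ I_d (r/R)², giving B = μ₀ I_d r/(2πR²) = 1.30×10^-9 T.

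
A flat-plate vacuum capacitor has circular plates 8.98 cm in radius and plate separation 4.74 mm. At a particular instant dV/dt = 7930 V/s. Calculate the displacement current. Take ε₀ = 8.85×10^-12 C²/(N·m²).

3.75×10^-7 A

The displacement current equals the charging current C dV/dt. With C = ε₀A/d = (8.85×10^-12)(0.02533)/(4.74×10^-3) = 4.729×10^-11 F, I_d = (4.729×10^-11)(7930) = 3.75×10^-7 A.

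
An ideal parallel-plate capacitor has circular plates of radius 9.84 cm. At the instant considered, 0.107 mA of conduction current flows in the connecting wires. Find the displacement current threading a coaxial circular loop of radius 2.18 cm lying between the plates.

5.25×10^-6 A

Between the plates the displacement current equals the wire current: I_d = 0.107 mA = 1.07×10^-4 A.
The field is uniform, so I_d,enc = I_d (r/R)² = (1.07×10^-4)(2.18/9.84)² = 5.25×10^-6 A.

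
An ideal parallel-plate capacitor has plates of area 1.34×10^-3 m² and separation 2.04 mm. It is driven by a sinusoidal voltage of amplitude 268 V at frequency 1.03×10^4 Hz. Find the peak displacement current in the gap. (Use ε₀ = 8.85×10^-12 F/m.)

C = ε₀A/d = (8.85×10^-12)(1.34×10^-3)/(2.04×10^-3) = 5.813×10^-12 F; ω = 2πf = 6.472×10^4 rad/s.
I_d = C dV/dt, so |I_d|_max = C V₀ ω = (5.813×10^-12)(268)(6.472×10^4) = 1.01×10^-4 A.

1.01×10^-4 A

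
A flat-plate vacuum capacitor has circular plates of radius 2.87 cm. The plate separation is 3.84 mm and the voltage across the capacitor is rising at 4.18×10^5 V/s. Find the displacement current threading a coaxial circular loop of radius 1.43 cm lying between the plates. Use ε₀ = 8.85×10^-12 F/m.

dE/dt = (dV/dt)/d = 1.089×10^8 V/(m·s); I_d = ε₀(πR²)(dE/dt) = (8.85×10^-12)(2.588×10^-3)(1.089×10^8) = 2.494×10^-6 A.
Through an area πr² the displacement current is I_d·(πr²/πR²) = I_d (r/R)² = 6.19×10^-7 A.

6.19×10^-7 A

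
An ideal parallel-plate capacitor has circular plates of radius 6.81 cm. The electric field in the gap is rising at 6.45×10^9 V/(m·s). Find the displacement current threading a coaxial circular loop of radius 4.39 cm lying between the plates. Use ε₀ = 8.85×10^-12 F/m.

Through the whole plate area (πR² = 0.01457 m²), I_d = ε₀ πR² dE/dt = 8.317×10^-4 A.
Since J_d is uniform, the enclosed fraction is (r/R)² = 0.4156, giving I_d,enc = 3.46×10^-4 A.

3.46×10^-4 A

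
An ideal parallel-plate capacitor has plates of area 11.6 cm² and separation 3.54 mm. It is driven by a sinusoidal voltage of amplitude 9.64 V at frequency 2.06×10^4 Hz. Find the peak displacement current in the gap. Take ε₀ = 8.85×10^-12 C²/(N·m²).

3.62×10^-6 A

The displacement current equals the conduction current C dV/dt, which peaks at C V₀ ω.
With C = ε₀A/d = (8.85×10^-12)(1.16×10^-3)/(3.54×10^-3) = 2.900×10^-12 F and ω = 2πf = 1.294×10^5 rad/s, I_d,max = (2.900×10^-12)(9.64)(1.294×10^5) = 3.62×10^-6 A.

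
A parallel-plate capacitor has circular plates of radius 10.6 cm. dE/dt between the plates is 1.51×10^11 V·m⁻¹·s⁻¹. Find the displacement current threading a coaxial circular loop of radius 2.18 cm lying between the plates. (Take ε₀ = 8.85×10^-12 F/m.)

2.00×10^-3 A

I_d = ε₀ dΦ_E/dt = ε₀ πR² (dE/dt) = (8.85×10^-12)(0.03530)(1.51×10^11) = 0.04717 A through the full plate area.
The field is uniform, so I_d,enc = I_d (r/R)² = (0.04717)(2.18/10.6)² = 2.00×10^-3 A.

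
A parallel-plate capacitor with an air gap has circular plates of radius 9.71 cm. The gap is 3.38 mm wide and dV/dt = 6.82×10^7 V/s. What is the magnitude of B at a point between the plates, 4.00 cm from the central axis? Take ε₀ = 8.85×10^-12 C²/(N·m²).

With E = V/d, dE/dt = 2.018×10^10 V/(m·s) and πR² = 0.02962 m², giving I_d = ε₀ πR² dE/dt = 5.290×10^-3 A.
For r < R the Ampère–Maxwell law gives B(2πr) = μ₀ I_d (r²/R²), so B = μ₀ I_d r/(2πR²) = (4π×10^-7)(5.290×10^-3)(0.0400)/(2π·0.0971²) = 4.49×10^-9 T.

4.49×10^-9 T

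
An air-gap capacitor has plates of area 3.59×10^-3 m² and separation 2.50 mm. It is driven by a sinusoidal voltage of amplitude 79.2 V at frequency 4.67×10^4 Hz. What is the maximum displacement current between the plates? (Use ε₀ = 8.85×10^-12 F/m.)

(dE/dt)_max = V₀ω/d = 9.295×10^9 V/(m·s); ω = 2πf = 2.934×10^5 rad/s.
I_d,max = ε₀ A (dE/dt)_max = (8.85×10^-12)(3.59×10^-3)(9.295×10^9) = 2.95×10^-4 A.

2.95×10^-4 A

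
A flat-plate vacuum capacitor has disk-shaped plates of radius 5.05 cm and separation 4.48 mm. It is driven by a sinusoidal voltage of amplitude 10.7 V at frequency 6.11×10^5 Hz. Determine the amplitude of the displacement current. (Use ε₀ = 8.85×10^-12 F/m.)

6.50×10^-4 A

C = ε₀A/d = (8.85×10^-12)(8.012×10^-3)/(4.48×10^-3) = 1.583×10^-11 F; ω = 2πf = 3.839×10^6 rad/s.
I_d = C dV/dt, so |I_d|_max = C V₀ ω = (1.583×10^-11)(10.7)(3.839×10^6) = 6.50×10^-4 A.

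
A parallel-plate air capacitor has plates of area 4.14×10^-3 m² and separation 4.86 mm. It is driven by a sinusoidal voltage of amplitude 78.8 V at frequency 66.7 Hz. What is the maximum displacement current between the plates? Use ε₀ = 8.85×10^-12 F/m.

2.49×10^-7 A

The displacement current equals the conduction current C dV/dt, which peaks at C V₀ ω.
With C = ε₀A/d = (8.85×10^-12)(4.14×10^-3)/(4.86×10^-3) = 7.539×10^-12 F and ω = 2πf = 419.1 rad/s, I_d,max = (7.539×10^-12)(78.8)(419.1) = 2.49×10^-7 A.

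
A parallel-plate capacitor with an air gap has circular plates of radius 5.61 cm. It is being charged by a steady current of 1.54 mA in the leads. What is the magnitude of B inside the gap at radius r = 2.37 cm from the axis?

2.32×10^-9 T

No conduction current crosses the gap, so I_d there equals the 1.54×10^-3 A in the leads.
∮B·dl = μ₀ I_d,enc with I_d,enc = I_d r²/R² = 2.748×10^-4 A; so B = μ₀ I_d,enc/(2πr) = 2.32×10^-9 T.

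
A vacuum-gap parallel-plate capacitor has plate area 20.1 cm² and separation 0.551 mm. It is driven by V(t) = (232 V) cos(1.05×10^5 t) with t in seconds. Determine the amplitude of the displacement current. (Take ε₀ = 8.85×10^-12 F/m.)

7.86×10^-4 A

(dE/dt)_max = V₀ω/d = 4.421×10^10 V/(m·s); ω = 1.05×10^5 rad/s.
I_d,max = ε₀ A (dE/dt)_max = (8.85×10^-12)(2.01×10^-3)(4.421×10^10) = 7.86×10^-4 A.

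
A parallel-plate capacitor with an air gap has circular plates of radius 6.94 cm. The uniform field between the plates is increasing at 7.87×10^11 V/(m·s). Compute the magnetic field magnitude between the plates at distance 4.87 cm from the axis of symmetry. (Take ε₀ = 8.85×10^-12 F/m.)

2.13×10^-7 T

I_d = ε₀ dΦ_E/dt = ε₀ πR² (dE/dt) = (8.85×10^-12)(0.01513)(7.87×10^11) = 0.1054 A through the full plate area.
For r < R the Ampère–Maxwell law gives B(2πr) = μ₀ I_d (r²/R²), so B = μ₀ I_d r/(2πR²) = (4π×10^-7)(0.1054)(0.0487)/(2π·0.0694²) = 2.13×10^-7 T.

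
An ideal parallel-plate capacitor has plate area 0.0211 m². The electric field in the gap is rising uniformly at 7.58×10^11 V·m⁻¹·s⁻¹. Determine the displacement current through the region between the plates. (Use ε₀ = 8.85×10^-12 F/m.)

0.142 A

The displacement current is ε₀ times dΦ_E/dt = ε₀ A dE/dt = (8.85×10^-12)(0.0211)(7.58×10^11) = 0.142 A.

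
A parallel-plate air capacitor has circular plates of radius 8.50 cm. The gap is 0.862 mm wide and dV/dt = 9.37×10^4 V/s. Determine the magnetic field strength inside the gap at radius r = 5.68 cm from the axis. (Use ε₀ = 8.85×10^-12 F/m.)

dE/dt = (dV/dt)/d = 1.087×10^8 V/(m·s); I_d = ε₀(πR²)(dE/dt) = (8.85×10^-12)(0.02270)(1.087×10^8) = 2.184×10^-5 A.
An Ampèrian loop of radius r encloses a fraction (r/R)² of I_d. Then B·2πr = μ₀ I_d (r/R)², giving B = μ₀ I_d r/(2πR²) = 3.43×10^-11 T.

3.43×10^-11 T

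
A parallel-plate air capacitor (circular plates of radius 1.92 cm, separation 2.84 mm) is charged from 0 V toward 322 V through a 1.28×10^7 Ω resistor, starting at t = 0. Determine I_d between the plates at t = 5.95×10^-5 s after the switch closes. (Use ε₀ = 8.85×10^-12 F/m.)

6.94×10^-6 A

C = ε₀A/d = (8.85×10^-12)(1.158×10^-3)/(2.84×10^-3) = 3.609×10^-12 F, so τ = RC = 4.620×10^-5 s.
The conduction current is I(t) = (V₀/R) e^(−t/τ), and the displacement current between the plates equals it.
t/τ = 1.288; I_d = (322/1.28×10^7) · e^(−1.288) = (2.516×10^-5)(0.2758) = 6.94×10^-6 A.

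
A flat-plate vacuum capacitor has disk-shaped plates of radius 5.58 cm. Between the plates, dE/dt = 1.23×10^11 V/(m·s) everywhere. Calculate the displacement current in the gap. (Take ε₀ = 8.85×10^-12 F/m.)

I_d = ε₀ A (dE/dt) = (8.85×10^-12)(9.782×10^-3 m²)(1.23×10^11) = 0.0106 A.

0.0106 A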